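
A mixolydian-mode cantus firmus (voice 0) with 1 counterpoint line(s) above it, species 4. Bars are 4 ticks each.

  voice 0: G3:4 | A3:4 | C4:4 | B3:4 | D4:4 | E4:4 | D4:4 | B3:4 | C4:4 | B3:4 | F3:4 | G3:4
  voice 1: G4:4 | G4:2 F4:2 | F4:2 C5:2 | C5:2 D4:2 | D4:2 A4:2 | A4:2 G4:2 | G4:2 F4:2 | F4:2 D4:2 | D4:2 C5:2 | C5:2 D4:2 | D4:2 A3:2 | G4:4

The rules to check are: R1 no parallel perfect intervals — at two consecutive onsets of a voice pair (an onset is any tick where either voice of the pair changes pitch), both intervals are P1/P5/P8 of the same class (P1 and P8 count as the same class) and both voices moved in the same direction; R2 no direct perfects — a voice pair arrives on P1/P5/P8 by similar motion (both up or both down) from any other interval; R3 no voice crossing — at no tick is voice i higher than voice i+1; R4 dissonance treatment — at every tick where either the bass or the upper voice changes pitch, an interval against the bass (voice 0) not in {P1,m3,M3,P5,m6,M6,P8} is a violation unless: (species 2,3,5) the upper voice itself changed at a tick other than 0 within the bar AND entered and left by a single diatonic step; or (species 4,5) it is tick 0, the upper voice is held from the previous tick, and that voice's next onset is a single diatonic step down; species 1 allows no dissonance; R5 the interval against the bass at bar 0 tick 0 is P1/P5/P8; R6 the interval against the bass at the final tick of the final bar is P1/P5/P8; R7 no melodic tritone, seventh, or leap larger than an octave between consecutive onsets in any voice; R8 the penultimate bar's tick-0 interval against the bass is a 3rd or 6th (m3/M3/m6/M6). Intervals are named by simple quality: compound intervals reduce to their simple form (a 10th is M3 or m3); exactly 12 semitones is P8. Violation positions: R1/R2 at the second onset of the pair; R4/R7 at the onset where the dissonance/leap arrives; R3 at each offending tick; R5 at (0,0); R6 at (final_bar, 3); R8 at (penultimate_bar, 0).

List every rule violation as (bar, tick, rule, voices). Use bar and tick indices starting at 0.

bar 0: v0=G3 v1=G4 downbeat P8
bar 1: v0=A3 v1=G4 downbeat m7
bar 2: v0=C4 v1=F4 downbeat P4
bar 3: v0=B3 v1=C5 downbeat m2
bar 4: v0=D4 v1=D4 downbeat P1
bar 5: v0=E4 v1=A4 downbeat P4
bar 6: v0=D4 v1=G4 downbeat P4
bar 7: v0=B3 v1=F4 downbeat TT
bar 8: v0=C4 v1=D4 downbeat M2
bar 9: v0=B3 v1=C5 downbeat m2
bar 10: v0=F3 v1=D4 downbeat M6
bar 11: v0=G3 v1=G4 downbeat P8
  -> R4 @ bar 2 tick 0 v(0, 1): C4/F4 P4 untreated
  -> R4 @ bar 3 tick 0 v(0, 1): B3/C5 m2 untreated
  -> R7 @ bar 3 tick 2 v(1,): C5->D4 leap 10st
  -> R4 @ bar 7 tick 0 v(0, 1): B3/F4 TT untreated
  -> R4 @ bar 8 tick 0 v(0, 1): C4/D4 M2 untreated
  -> R7 @ bar 8 tick 2 v(1,): D4->C5 leap 10st
  -> R4 @ bar 9 tick 0 v(0, 1): B3/C5 m2 untreated
  -> R7 @ bar 9 tick 2 v(1,): C5->D4 leap 10st
  -> R7 @ bar 10 tick 0 v(0,): B3->F3 leap 6st
  -> R2 @ bar 11 tick 0 v(0, 1): F3/A3 M3 -> G3/G4 P8 similar
  -> R7 @ bar 11 tick 0 v(1,): A3->G4 leap 10st

(2, 0, R4, (0, 1))
(3, 0, R4, (0, 1))
(3, 2, R7, (1,))
(7, 0, R4, (0, 1))
(8, 0, R4, (0, 1))
(8, 2, R7, (1,))
(9, 0, R4, (0, 1))
(9, 2, R7, (1,))
(10, 0, R7, (0,))
(11, 0, R2, (0, 1))
(11, 0, R7, (1,))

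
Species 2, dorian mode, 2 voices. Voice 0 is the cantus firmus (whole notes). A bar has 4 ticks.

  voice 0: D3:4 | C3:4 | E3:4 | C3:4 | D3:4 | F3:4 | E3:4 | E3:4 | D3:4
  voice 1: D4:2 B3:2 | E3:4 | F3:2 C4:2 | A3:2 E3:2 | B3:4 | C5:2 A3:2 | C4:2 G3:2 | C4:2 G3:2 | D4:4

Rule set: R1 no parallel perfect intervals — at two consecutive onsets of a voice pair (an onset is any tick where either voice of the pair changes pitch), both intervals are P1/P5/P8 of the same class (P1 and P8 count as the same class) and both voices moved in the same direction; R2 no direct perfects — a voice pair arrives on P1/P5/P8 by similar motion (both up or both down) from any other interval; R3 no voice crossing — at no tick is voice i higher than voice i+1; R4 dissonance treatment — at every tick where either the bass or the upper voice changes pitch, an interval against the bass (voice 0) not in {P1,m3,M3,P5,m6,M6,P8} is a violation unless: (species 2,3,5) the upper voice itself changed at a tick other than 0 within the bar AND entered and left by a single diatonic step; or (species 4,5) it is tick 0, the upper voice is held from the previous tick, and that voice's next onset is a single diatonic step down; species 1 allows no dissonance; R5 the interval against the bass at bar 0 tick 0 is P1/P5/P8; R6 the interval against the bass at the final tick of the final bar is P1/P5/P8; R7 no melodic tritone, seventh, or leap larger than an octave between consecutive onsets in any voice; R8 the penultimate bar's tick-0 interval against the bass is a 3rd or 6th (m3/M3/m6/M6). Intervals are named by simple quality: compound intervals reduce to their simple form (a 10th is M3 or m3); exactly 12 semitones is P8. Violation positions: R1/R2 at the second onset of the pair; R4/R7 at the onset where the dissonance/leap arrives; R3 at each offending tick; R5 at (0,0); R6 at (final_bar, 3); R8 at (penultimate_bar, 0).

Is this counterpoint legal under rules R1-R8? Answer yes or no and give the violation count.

bar 0: v0=D3 v1=D4 (P8)
bar 1: v0=C3 v1=E3 (M3)
bar 2: v0=E3 v1=F3 (m2)
bar 3: v0=C3 v1=A3 (M6)
bar 4: v0=D3 v1=B3 (M6)
bar 5: v0=F3 v1=C5 (P5)
bar 6: v0=E3 v1=C4 (m6)
bar 7: v0=E3 v1=C4 (m6)
bar 8: v0=D3 v1=D4 (P8)
  R4 @ bar2.0: E3/F3 m2 untreated
  R2 @ bar5.0: D3/B3 M6 -> F3/C5 P5 similar
  R7 @ bar5.0: B3->C5 leap 13st
  R7 @ bar5.2: C5->A3 leap 15st

No (4 violations)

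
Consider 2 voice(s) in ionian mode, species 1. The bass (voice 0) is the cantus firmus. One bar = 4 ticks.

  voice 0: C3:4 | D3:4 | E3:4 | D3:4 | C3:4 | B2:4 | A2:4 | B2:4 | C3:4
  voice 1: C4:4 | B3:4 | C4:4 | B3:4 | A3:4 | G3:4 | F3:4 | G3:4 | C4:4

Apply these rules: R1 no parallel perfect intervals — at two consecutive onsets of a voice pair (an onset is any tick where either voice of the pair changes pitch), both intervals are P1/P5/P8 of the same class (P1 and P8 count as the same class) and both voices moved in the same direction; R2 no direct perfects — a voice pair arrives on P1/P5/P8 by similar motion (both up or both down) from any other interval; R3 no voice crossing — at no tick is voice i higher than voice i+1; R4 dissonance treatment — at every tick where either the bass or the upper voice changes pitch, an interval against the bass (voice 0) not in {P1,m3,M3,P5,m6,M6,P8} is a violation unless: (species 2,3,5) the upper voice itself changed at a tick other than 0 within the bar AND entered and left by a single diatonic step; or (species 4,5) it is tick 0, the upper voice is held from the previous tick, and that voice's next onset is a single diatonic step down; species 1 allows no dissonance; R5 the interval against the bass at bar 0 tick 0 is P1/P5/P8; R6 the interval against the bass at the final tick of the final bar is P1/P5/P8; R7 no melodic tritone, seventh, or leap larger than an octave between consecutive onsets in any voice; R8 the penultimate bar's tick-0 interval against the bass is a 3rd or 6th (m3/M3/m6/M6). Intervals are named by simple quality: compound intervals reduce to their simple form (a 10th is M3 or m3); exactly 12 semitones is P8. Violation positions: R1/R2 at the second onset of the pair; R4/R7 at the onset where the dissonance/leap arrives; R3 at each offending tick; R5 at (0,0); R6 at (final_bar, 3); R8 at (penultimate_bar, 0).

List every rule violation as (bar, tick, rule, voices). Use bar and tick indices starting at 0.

bar 0: v0=C3 v1=C4 downbeat P8
bar 1: v0=D3 v1=B3 downbeat M6
bar 2: v0=E3 v1=C4 downbeat m6
bar 3: v0=D3 v1=B3 downbeat M6
bar 4: v0=C3 v1=A3 downbeat M6
bar 5: v0=B2 v1=G3 downbeat m6
bar 6: v0=A2 v1=F3 downbeat m6
bar 7: v0=B2 v1=G3 downbeat m6
bar 8: v0=C3 v1=C4 downbeat P8
  -> R2 @ bar 8 tick 0 v(0, 1): B2/G3 m6 -> C3/C4 P8 similar

(8, 0, R2, (0, 1))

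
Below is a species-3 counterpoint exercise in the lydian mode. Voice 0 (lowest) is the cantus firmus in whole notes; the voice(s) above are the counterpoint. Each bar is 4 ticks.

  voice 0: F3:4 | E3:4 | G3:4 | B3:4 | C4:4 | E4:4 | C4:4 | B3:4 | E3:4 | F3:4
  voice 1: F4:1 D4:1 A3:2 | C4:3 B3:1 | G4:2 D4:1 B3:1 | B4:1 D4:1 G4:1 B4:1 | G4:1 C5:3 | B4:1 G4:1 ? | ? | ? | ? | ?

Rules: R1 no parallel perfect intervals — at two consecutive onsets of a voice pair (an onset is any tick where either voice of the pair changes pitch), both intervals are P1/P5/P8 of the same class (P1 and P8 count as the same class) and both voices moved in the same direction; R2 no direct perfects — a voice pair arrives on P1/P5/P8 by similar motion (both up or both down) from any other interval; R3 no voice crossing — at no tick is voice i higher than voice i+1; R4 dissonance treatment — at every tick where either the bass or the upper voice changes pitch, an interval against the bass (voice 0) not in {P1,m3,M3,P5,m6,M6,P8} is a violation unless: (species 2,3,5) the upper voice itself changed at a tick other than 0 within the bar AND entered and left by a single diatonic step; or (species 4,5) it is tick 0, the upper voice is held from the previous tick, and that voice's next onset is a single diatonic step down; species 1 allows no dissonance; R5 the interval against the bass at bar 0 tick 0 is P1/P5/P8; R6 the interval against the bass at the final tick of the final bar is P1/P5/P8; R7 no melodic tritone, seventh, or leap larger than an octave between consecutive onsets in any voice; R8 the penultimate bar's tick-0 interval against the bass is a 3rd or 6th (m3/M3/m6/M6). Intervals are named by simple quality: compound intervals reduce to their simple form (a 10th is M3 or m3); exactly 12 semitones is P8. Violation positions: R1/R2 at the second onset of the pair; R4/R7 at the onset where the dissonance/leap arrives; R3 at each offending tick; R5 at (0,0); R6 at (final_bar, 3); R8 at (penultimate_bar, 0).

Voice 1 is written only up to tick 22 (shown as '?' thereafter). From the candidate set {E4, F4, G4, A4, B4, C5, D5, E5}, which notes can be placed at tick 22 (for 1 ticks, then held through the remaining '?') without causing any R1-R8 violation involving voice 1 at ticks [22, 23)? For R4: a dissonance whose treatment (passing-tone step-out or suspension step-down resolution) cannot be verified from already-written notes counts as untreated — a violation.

{B4, C5, E4, E5, G4}

E4: legal
F4: violates R4
G4: legal
A4: violates R4
B4: legal
C5: legal
D5: violates R4
E5: legal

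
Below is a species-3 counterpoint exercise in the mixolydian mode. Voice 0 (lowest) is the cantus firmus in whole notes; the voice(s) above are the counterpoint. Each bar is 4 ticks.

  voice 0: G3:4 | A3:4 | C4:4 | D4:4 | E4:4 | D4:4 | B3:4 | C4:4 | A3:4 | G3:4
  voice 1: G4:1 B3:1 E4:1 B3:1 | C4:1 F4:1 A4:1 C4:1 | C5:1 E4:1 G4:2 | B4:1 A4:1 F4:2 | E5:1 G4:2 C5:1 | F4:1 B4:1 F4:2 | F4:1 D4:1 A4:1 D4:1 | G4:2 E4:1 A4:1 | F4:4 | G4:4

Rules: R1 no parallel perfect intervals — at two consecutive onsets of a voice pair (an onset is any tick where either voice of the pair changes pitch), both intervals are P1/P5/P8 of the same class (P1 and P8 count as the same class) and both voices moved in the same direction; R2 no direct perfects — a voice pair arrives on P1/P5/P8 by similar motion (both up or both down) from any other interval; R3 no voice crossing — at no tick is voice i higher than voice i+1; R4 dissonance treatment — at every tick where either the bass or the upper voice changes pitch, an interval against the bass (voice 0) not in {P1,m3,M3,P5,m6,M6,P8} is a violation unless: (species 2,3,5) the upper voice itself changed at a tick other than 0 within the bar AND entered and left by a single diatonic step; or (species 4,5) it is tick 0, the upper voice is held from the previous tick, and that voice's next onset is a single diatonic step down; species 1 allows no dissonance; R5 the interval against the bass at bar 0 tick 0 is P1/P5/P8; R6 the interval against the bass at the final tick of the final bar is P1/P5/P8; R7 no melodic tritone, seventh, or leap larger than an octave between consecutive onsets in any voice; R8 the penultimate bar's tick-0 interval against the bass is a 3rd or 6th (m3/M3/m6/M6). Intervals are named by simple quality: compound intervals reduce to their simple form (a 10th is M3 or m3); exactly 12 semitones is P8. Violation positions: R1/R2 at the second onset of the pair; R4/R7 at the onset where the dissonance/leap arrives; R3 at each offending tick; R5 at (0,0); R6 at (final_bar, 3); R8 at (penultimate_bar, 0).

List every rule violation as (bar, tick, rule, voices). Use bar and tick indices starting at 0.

bar 0: v0=G3 v1=G4 downbeat P8
bar 1: v0=A3 v1=C4 downbeat m3
bar 2: v0=C4 v1=C5 downbeat P8
bar 3: v0=D4 v1=B4 downbeat M6
bar 4: v0=E4 v1=E5 downbeat P8
bar 5: v0=D4 v1=F4 downbeat m3
bar 6: v0=B3 v1=F4 downbeat TT
bar 7: v0=C4 v1=G4 downbeat P5
bar 8: v0=A3 v1=F4 downbeat m6
bar 9: v0=G3 v1=G4 downbeat P8
  -> R2 @ bar 2 tick 0 v(0, 1): A3/C4 m3 -> C4/C5 P8 similar
  -> R2 @ bar 4 tick 0 v(0, 1): D4/F4 m3 -> E4/E5 P8 similar
  -> R7 @ bar 4 tick 0 v(1,): F4->E5 leap 11st
  -> R7 @ bar 5 tick 1 v(1,): F4->B4 leap 6st
  -> R7 @ bar 5 tick 2 v(1,): B4->F4 leap 6st
  -> R4 @ bar 6 tick 0 v(0, 1): B3/F4 TT untreated
  -> R4 @ bar 6 tick 2 v(0, 1): B3/A4 m7 untreated
  -> R2 @ bar 7 tick 0 v(0, 1): B3/D4 m3 -> C4/G4 P5 similar

(2, 0, R2, (0, 1))
(4, 0, R2, (0, 1))
(4, 0, R7, (1,))
(5, 1, R7, (1,))
(5, 2, R7, (1,))
(6, 0, R4, (0, 1))
(6, 2, R4, (0, 1))
(7, 0, R2, (0, 1))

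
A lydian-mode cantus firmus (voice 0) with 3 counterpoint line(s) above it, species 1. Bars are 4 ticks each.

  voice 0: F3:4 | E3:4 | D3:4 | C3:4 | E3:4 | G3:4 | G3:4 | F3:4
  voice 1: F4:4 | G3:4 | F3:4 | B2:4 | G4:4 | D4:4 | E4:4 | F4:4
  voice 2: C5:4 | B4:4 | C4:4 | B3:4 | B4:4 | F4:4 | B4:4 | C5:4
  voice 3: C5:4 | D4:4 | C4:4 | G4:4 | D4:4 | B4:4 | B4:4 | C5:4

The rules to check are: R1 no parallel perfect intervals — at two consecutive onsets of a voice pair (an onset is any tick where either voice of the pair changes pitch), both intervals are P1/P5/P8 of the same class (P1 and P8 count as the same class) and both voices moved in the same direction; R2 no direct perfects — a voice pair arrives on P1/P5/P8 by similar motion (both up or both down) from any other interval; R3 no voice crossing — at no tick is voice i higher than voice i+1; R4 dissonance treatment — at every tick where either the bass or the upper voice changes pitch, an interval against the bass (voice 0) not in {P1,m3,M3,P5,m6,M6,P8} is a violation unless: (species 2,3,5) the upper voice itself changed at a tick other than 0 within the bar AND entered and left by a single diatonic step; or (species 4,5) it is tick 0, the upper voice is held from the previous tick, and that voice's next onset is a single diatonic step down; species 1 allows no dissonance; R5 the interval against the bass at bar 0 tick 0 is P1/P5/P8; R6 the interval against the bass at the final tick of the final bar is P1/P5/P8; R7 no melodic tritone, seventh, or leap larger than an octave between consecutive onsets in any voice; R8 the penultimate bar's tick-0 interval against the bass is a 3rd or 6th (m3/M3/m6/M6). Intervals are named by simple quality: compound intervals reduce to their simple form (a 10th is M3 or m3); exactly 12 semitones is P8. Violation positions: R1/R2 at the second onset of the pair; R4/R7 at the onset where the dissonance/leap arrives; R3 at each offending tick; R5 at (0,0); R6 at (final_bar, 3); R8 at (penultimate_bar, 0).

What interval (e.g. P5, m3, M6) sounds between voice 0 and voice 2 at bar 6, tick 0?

M3

voice 0=G3 voice 2=B4 -> M3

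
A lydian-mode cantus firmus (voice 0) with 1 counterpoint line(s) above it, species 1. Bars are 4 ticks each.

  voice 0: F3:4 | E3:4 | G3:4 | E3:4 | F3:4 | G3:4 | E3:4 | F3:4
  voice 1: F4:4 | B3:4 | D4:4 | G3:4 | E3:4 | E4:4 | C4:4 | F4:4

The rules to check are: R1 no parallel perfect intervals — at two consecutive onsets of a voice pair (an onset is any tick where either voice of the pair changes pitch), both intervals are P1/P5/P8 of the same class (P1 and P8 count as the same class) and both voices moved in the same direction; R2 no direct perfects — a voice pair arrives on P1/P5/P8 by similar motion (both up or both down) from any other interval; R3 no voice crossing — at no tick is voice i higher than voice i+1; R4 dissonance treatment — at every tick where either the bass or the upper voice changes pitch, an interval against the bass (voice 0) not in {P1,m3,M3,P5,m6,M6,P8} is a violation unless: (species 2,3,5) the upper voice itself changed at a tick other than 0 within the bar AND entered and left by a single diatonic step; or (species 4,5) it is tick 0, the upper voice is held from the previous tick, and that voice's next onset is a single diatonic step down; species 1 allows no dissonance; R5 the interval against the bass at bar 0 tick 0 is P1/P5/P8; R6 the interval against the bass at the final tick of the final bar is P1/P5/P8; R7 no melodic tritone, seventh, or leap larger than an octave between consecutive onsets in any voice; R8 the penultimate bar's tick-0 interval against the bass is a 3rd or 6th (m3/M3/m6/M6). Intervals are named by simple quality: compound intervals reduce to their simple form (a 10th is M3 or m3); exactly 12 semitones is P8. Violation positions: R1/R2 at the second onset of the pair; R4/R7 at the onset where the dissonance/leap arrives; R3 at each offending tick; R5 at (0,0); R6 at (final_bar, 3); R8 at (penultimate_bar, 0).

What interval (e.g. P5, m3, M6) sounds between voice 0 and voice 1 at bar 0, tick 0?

voice 0=F3 voice 1=F4 -> P8

P8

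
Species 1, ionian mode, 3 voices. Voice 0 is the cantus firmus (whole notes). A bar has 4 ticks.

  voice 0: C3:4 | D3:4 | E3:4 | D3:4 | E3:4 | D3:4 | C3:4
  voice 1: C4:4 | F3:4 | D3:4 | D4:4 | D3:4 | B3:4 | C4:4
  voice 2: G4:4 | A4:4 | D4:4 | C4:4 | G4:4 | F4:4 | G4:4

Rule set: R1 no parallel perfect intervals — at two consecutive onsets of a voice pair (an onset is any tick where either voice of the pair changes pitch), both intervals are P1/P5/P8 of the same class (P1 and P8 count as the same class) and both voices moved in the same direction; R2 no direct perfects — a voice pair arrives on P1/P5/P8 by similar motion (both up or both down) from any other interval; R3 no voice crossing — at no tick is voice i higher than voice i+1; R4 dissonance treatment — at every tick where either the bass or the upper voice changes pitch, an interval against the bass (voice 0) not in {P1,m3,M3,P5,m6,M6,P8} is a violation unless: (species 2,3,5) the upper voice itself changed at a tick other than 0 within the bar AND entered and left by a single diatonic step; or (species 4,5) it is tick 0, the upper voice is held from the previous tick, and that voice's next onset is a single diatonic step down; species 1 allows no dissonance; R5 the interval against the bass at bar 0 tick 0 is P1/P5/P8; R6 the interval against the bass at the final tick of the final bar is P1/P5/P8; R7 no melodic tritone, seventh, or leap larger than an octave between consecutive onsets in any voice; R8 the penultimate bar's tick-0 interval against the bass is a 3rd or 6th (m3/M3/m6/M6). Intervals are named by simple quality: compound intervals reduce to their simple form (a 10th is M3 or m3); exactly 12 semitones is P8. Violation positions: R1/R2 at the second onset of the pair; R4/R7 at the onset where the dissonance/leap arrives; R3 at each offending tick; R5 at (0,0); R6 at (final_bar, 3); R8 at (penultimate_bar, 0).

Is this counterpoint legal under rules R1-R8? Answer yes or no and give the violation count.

No (19 violations)

bar 0: v0=C3 v1=C4 v2=G4 (P5)
bar 1: v0=D3 v1=F3 v2=A4 (P5)
bar 2: v0=E3 v1=D3 v2=D4 (m7)
bar 3: v0=D3 v1=D4 v2=C4 (m7)
bar 4: v0=E3 v1=D3 v2=G4 (m3)
bar 5: v0=D3 v1=B3 v2=F4 (m3)
bar 6: v0=C3 v1=C4 v2=G4 (P5)
  R1 @ bar1.0: C3/G4 P5 -> D3/A4 P5 similar
  R2 @ bar2.0: F3/A4 M3 -> D3/D4 P8 similar
  R3 @ bar2.0: E3 above D3
  R4 @ bar2.0: E3/D3 M2 untreated
  R4 @ bar2.0: E3/D4 m7 untreated
  R3 @ bar2.1: E3 above D3
  R3 @ bar2.2: E3 above D3
  R3 @ bar2.3: E3 above D3
  R3 @ bar3.0: D4 above C4
  R4 @ bar3.0: D3/C4 m7 untreated
  R3 @ bar3.1: D4 above C4
  R3 @ bar3.2: D4 above C4
  R3 @ bar3.3: D4 above C4
  R3 @ bar4.0: E3 above D3
  R4 @ bar4.0: E3/D3 M2 untreated
  R3 @ bar4.1: E3 above D3
  R3 @ bar4.2: E3 above D3
  R3 @ bar4.3: E3 above D3
  R2 @ bar6.0: B3/F4 TT -> C4/G4 P5 similar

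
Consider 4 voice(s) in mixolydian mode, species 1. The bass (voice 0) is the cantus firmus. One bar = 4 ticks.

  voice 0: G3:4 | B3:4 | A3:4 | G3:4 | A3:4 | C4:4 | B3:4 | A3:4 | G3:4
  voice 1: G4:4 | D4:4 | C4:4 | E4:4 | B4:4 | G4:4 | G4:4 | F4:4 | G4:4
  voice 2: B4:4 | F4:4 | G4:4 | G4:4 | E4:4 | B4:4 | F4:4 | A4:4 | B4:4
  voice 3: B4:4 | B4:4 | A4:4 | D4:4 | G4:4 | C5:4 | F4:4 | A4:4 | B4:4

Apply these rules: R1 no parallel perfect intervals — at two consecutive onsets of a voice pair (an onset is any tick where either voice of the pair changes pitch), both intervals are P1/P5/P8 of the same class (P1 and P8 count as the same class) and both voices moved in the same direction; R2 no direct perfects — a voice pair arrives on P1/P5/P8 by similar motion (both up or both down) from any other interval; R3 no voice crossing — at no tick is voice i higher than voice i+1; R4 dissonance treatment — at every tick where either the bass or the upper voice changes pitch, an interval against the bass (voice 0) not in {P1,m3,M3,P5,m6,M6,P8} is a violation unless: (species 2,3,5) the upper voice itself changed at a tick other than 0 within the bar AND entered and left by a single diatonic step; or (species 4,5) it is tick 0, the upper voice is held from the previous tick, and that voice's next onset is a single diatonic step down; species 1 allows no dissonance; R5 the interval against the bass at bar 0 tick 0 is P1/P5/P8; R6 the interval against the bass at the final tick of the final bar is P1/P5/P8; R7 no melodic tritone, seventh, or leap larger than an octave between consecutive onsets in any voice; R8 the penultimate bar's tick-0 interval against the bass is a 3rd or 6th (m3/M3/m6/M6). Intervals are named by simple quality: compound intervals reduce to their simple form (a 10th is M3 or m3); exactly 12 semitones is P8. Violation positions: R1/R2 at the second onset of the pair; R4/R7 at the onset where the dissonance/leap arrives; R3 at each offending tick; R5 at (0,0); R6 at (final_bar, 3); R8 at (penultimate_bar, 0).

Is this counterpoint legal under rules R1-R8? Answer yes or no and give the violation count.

No (33 violations)

bar 0: v0=G3 v1=G4 v2=B4 v3=B4 (M3)
bar 1: v0=B3 v1=D4 v2=F4 v3=B4 (P8)
bar 2: v0=A3 v1=C4 v2=G4 v3=A4 (P8)
bar 3: v0=G3 v1=E4 v2=G4 v3=D4 (P5)
bar 4: v0=A3 v1=B4 v2=E4 v3=G4 (m7)
bar 5: v0=C4 v1=G4 v2=B4 v3=C5 (P8)
bar 6: v0=B3 v1=G4 v2=F4 v3=F4 (TT)
bar 7: v0=A3 v1=F4 v2=A4 v3=A4 (P8)
bar 8: v0=G3 v1=G4 v2=B4 v3=B4 (M3)
  R5 @ bar0.0: opens on M3
  R5 @ bar0.0: opens on M3
  R4 @ bar1.0: B3/F4 TT untreated
  R7 @ bar1.0: B4->F4 leap 6st
  R1 @ bar2.0: B3/B4 P8 -> A3/A4 P8 similar
  R4 @ bar2.0: A3/G4 m7 untreated
  R2 @ bar3.0: A3/A4 P8 -> G3/D4 P5 similar
  R3 @ bar3.0: G4 above D4
  R3 @ bar3.1: G4 above D4
  R3 @ bar3.2: G4 above D4
  R3 @ bar3.3: G4 above D4
  R3 @ bar4.0: B4 above E4
  R4 @ bar4.0: A3/B4 M2 untreated
  R4 @ bar4.0: A3/G4 m7 untreated
  R3 @ bar4.1: B4 above E4
  R3 @ bar4.2: B4 above E4
  R3 @ bar4.3: B4 above E4
  R2 @ bar5.0: A3/G4 m7 -> C4/C5 P8 similar
  R4 @ bar5.0: C4/B4 M7 untreated
  R2 @ bar6.0: B4/C5 m2 -> F4/F4 P1 similar
  R3 @ bar6.0: G4 above F4
  R4 @ bar6.0: B3/F4 TT untreated
  R4 @ bar6.0: B3/F4 TT untreated
  R7 @ bar6.0: B4->F4 leap 6st
  R3 @ bar6.1: G4 above F4
  R3 @ bar6.2: G4 above F4
  R3 @ bar6.3: G4 above F4
  R1 @ bar7.0: F4/F4 P1 -> A4/A4 P1 similar
  R8 @ bar7.0: penult P8 not 3rd/6th
  R8 @ bar7.0: penult P8 not 3rd/6th
  R1 @ bar8.0: A4/A4 P1 -> B4/B4 P1 similar
  R6 @ bar8.3: closes on M3
  R6 @ bar8.3: closes on M3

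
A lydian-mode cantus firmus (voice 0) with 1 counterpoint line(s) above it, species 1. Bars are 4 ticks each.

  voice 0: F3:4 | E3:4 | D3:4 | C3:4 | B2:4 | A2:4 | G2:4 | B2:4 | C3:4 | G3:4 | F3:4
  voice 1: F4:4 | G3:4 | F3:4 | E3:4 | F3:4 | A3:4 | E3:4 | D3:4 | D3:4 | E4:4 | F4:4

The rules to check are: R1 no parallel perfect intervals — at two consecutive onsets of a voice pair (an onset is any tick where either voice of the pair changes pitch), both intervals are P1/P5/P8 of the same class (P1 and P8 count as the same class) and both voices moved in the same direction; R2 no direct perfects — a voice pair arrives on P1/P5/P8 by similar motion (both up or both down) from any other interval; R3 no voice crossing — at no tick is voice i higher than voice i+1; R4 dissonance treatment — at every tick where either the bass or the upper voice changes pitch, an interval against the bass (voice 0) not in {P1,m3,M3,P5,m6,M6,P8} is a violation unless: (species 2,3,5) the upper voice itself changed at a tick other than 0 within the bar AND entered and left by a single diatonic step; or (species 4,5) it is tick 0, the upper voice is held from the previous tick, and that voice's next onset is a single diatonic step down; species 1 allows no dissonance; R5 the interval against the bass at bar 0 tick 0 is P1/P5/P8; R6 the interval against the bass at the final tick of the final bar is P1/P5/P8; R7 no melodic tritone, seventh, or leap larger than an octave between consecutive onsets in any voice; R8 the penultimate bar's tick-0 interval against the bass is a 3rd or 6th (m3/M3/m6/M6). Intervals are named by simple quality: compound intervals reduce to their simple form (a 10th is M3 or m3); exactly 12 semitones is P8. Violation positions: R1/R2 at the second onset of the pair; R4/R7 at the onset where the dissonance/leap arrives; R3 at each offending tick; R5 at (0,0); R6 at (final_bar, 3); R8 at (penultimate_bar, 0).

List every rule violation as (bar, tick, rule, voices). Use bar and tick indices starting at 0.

bar 0: v0=F3 v1=F4 downbeat P8
bar 1: v0=E3 v1=G3 downbeat m3
bar 2: v0=D3 v1=F3 downbeat m3
bar 3: v0=C3 v1=E3 downbeat M3
bar 4: v0=B2 v1=F3 downbeat TT
bar 5: v0=A2 v1=A3 downbeat P8
bar 6: v0=G2 v1=E3 downbeat M6
bar 7: v0=B2 v1=D3 downbeat m3
bar 8: v0=C3 v1=D3 downbeat M2
bar 9: v0=G3 v1=E4 downbeat M6
bar 10: v0=F3 v1=F4 downbeat P8
  -> R7 @ bar 1 tick 0 v(1,): F4->G3 leap 10st
  -> R4 @ bar 4 tick 0 v(0, 1): B2/F3 TT untreated
  -> R4 @ bar 8 tick 0 v(0, 1): C3/D3 M2 untreated
  -> R7 @ bar 9 tick 0 v(1,): D3->E4 leap 14st

(1, 0, R7, (1,))
(4, 0, R4, (0, 1))
(8, 0, R4, (0, 1))
(9, 0, R7, (1,))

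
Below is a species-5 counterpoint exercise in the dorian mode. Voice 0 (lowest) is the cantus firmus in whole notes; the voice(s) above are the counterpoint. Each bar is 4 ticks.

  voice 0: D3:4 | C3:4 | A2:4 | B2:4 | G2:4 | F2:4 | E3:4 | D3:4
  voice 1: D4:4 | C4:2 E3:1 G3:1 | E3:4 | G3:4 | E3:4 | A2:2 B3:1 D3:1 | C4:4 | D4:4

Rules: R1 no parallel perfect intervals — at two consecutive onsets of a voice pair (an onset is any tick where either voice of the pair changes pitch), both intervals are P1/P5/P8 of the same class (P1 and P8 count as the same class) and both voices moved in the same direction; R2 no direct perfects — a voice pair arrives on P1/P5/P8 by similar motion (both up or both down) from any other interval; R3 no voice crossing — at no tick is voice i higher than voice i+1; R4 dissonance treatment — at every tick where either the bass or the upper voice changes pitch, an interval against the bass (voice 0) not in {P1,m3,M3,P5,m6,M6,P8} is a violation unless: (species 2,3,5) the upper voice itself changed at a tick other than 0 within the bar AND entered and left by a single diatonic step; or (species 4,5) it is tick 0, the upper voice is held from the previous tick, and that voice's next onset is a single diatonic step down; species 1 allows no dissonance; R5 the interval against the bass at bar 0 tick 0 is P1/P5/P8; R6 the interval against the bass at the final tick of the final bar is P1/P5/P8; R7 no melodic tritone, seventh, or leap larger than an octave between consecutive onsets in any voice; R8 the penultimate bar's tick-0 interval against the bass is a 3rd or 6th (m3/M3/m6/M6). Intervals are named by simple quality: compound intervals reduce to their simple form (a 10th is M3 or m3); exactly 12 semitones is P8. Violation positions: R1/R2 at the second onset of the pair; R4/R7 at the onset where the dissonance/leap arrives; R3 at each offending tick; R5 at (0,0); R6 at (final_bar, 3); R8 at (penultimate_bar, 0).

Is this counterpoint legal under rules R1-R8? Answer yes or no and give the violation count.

bar 0: v0=D3 v1=D4 (P8)
bar 1: v0=C3 v1=C4 (P8)
bar 2: v0=A2 v1=E3 (P5)
bar 3: v0=B2 v1=G3 (m6)
bar 4: v0=G2 v1=E3 (M6)
bar 5: v0=F2 v1=A2 (M3)
bar 6: v0=E3 v1=C4 (m6)
bar 7: v0=D3 v1=D4 (P8)
  R1 @ bar1.0: D3/D4 P8 -> C3/C4 P8 similar
  R1 @ bar2.0: C3/G3 P5 -> A2/E3 P5 similar
  R4 @ bar5.2: F2/B3 TT untreated
  R7 @ bar5.2: A2->B3 leap 14st
  R7 @ bar6.0: F2->E3 leap 11st
  R7 @ bar6.0: D3->C4 leap 10st

No (6 violations)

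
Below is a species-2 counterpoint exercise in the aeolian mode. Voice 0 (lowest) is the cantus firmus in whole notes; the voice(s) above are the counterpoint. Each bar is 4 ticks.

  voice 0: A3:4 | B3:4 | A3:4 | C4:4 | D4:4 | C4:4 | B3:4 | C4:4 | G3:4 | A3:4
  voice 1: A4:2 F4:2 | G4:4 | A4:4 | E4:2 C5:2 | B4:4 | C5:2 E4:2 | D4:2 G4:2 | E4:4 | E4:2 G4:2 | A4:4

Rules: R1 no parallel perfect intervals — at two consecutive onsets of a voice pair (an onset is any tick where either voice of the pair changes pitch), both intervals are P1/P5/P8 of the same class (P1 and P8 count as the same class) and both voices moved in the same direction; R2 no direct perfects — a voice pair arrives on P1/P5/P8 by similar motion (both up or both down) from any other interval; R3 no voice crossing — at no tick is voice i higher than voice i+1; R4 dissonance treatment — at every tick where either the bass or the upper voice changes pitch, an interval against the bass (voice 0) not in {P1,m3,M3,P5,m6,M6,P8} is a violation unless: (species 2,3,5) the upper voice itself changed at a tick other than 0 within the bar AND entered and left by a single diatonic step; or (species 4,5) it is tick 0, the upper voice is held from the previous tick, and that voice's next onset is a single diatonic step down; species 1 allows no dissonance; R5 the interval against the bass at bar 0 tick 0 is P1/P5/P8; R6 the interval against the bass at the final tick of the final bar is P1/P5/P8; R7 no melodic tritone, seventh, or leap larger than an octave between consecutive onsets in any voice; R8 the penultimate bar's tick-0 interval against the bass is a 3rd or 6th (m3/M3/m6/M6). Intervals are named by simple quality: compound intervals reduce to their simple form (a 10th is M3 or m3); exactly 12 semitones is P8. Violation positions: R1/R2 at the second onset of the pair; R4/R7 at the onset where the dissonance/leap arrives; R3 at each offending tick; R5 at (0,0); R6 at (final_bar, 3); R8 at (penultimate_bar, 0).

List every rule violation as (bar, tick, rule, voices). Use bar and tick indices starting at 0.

bar 0: v0=A3 v1=A4 downbeat P8
bar 1: v0=B3 v1=G4 downbeat m6
bar 2: v0=A3 v1=A4 downbeat P8
bar 3: v0=C4 v1=E4 downbeat M3
bar 4: v0=D4 v1=B4 downbeat M6
bar 5: v0=C4 v1=C5 downbeat P8
bar 6: v0=B3 v1=D4 downbeat m3
bar 7: v0=C4 v1=E4 downbeat M3
bar 8: v0=G3 v1=E4 downbeat M6
bar 9: v0=A3 v1=A4 downbeat P8
  -> R1 @ bar 9 tick 0 v(0, 1): G3/G4 P8 -> A3/A4 P8 similar

(9, 0, R1, (0, 1))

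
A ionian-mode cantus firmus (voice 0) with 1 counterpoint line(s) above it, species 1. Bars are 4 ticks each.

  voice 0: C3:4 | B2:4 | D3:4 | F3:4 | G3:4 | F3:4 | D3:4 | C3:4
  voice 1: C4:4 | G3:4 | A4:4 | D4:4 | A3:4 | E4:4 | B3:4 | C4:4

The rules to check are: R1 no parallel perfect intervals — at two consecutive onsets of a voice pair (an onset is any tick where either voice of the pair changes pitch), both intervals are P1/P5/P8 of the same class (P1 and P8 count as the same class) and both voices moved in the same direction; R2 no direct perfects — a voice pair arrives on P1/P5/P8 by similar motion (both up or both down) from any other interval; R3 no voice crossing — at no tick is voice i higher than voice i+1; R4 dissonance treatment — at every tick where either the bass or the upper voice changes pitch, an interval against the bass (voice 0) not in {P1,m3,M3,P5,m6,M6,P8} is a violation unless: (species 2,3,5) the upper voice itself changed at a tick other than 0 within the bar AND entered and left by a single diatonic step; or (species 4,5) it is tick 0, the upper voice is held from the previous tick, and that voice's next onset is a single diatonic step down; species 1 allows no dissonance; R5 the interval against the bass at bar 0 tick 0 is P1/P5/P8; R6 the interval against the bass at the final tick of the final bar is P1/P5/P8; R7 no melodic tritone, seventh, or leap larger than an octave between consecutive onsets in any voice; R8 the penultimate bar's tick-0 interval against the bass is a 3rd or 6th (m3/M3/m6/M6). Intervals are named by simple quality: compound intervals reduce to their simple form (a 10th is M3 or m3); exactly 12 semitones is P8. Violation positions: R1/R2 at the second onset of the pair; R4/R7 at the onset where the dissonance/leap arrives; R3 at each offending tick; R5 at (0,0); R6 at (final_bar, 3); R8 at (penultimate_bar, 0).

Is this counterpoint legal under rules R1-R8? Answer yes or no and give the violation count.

bar 0: v0=C3 v1=C4 (P8)
bar 1: v0=B2 v1=G3 (m6)
bar 2: v0=D3 v1=A4 (P5)
bar 3: v0=F3 v1=D4 (M6)
bar 4: v0=G3 v1=A3 (M2)
bar 5: v0=F3 v1=E4 (M7)
bar 6: v0=D3 v1=B3 (M6)
bar 7: v0=C3 v1=C4 (P8)
  R2 @ bar2.0: B2/G3 m6 -> D3/A4 P5 similar
  R7 @ bar2.0: G3->A4 leap 14st
  R4 @ bar4.0: G3/A3 M2 untreated
  R4 @ bar5.0: F3/E4 M7 untreated

No (4 violations)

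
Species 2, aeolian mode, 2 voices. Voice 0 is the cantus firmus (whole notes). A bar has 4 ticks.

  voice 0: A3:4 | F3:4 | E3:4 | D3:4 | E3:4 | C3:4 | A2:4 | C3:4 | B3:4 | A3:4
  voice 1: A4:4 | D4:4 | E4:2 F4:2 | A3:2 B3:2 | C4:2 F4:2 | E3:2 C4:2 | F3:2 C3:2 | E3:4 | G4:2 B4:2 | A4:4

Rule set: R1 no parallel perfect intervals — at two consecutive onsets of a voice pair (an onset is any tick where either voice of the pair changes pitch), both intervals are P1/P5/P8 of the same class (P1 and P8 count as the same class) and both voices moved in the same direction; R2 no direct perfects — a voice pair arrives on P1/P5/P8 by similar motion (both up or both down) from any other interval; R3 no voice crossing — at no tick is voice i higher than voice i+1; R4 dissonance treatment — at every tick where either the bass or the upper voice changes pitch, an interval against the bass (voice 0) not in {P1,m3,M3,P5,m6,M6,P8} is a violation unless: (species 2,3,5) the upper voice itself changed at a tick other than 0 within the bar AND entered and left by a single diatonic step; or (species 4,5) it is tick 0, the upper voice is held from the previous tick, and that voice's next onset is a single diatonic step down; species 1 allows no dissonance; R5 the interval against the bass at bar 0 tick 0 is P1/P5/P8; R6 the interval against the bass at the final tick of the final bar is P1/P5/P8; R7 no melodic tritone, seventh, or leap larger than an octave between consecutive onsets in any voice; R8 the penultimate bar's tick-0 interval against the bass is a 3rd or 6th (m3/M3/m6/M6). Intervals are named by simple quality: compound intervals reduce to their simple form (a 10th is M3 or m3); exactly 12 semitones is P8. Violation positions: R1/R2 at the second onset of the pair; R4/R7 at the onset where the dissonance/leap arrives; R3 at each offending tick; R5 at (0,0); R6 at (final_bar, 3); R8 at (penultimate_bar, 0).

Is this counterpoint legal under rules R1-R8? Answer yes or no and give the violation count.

No (7 violations)

bar 0: v0=A3 v1=A4 (P8)
bar 1: v0=F3 v1=D4 (M6)
bar 2: v0=E3 v1=E4 (P8)
bar 3: v0=D3 v1=A3 (P5)
bar 4: v0=E3 v1=C4 (m6)
bar 5: v0=C3 v1=E3 (M3)
bar 6: v0=A2 v1=F3 (m6)
bar 7: v0=C3 v1=E3 (M3)
bar 8: v0=B3 v1=G4 (m6)
bar 9: v0=A3 v1=A4 (P8)
  R4 @ bar2.2: E3/F4 m2 untreated
  R2 @ bar3.0: E3/F4 m2 -> D3/A3 P5 similar
  R4 @ bar4.2: E3/F4 m2 untreated
  R7 @ bar5.0: F4->E3 leap 13st
  R7 @ bar8.0: C3->B3 leap 11st
  R7 @ bar8.0: E3->G4 leap 15st
  R1 @ bar9.0: B3/B4 P8 -> A3/A4 P8 similar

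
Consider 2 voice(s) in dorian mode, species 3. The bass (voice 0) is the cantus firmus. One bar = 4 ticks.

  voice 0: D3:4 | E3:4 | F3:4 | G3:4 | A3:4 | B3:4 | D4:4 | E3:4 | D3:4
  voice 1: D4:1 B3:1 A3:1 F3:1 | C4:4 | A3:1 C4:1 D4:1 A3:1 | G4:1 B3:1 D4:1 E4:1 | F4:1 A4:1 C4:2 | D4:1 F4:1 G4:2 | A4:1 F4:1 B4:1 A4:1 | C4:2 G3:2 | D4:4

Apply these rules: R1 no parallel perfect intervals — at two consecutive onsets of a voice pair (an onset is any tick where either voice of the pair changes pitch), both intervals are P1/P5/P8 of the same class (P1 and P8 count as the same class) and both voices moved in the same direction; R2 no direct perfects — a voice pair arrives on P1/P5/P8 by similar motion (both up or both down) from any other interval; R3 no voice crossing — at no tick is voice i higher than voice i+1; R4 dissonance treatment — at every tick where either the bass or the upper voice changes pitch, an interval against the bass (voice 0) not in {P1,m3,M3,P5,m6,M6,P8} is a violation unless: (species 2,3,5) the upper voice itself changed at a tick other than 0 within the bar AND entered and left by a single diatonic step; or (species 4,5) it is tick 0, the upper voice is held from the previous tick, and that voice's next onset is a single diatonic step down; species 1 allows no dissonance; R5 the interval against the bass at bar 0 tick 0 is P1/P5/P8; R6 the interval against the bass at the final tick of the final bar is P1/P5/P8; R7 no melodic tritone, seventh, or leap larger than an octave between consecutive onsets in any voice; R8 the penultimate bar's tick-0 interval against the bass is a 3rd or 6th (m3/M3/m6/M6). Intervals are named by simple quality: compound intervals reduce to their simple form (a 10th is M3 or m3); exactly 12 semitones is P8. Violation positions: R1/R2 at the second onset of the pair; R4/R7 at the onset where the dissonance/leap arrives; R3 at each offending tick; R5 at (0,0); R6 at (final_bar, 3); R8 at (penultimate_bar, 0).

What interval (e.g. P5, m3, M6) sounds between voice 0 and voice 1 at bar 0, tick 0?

voice 0=D3 voice 1=D4 -> P8

P8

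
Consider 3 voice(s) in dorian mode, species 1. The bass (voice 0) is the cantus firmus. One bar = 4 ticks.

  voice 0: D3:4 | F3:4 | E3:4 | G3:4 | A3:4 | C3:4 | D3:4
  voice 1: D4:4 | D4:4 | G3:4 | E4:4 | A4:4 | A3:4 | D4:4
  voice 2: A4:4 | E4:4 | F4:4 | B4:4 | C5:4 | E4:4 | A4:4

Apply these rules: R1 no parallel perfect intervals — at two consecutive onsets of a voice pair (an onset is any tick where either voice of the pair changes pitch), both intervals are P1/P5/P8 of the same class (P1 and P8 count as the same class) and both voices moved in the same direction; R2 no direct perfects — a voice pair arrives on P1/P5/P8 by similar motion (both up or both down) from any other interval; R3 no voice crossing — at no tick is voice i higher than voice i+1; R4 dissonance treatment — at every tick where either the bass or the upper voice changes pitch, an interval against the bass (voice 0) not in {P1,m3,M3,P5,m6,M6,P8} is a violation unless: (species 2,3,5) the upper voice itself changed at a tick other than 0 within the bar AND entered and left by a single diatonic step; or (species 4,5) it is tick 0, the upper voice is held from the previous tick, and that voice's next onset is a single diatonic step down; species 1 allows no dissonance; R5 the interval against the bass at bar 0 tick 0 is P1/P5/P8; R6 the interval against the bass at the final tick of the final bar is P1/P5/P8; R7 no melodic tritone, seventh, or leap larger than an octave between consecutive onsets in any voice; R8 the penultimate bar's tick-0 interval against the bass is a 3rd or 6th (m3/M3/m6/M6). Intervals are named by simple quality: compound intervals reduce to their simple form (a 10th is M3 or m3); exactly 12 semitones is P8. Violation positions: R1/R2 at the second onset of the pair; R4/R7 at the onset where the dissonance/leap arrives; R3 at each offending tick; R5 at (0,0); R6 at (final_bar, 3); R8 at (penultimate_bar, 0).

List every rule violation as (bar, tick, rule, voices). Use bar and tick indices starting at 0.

bar 0: v0=D3 v1=D4 v2=A4 downbeat P5
bar 1: v0=F3 v1=D4 v2=E4 downbeat M7
bar 2: v0=E3 v1=G3 v2=F4 downbeat m2
bar 3: v0=G3 v1=E4 v2=B4 downbeat M3
bar 4: v0=A3 v1=A4 v2=C5 downbeat m3
bar 5: v0=C3 v1=A3 v2=E4 downbeat M3
bar 6: v0=D3 v1=D4 v2=A4 downbeat P5
  -> R4 @ bar 1 tick 0 v(0, 2): F3/E4 M7 untreated
  -> R4 @ bar 2 tick 0 v(0, 2): E3/F4 m2 untreated
  -> R2 @ bar 3 tick 0 v(1, 2): G3/F4 m7 -> E4/B4 P5 similar
  -> R7 @ bar 3 tick 0 v(2,): F4->B4 leap 6st
  -> R2 @ bar 4 tick 0 v(0, 1): G3/E4 M6 -> A3/A4 P8 similar
  -> R2 @ bar 5 tick 0 v(1, 2): A4/C5 m3 -> A3/E4 P5 similar
  -> R1 @ bar 6 tick 0 v(1, 2): A3/E4 P5 -> D4/A4 P5 similar
  -> R2 @ bar 6 tick 0 v(0, 1): C3/A3 M6 -> D3/D4 P8 similar
  -> R2 @ bar 6 tick 0 v(0, 2): C3/E4 M3 -> D3/A4 P5 similar

(1, 0, R4, (0, 2))
(2, 0, R4, (0, 2))
(3, 0, R2, (1, 2))
(3, 0, R7, (2,))
(4, 0, R2, (0, 1))
(5, 0, R2, (1, 2))
(6, 0, R1, (1, 2))
(6, 0, R2, (0, 1))
(6, 0, R2, (0, 2))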